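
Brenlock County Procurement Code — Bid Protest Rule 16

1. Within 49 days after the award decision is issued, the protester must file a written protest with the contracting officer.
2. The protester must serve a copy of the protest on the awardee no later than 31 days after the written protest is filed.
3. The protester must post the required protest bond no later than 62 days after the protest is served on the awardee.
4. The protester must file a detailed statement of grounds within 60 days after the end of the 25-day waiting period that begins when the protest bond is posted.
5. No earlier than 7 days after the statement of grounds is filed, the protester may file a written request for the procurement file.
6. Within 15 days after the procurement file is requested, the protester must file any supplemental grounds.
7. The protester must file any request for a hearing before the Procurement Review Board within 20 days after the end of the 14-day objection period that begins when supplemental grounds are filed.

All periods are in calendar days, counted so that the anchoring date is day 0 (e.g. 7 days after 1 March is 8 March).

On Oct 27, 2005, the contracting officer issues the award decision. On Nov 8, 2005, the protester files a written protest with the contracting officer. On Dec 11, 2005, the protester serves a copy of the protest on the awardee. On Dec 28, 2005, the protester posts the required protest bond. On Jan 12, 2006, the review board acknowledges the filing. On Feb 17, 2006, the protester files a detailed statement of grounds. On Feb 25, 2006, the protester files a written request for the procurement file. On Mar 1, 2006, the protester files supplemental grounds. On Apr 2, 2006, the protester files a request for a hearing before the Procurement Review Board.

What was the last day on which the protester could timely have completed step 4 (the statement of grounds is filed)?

Mar 23, 2006

The protest bond is posted on Dec 28, 2005; the 25-day waiting period therefore ends Jan 22, 2006, and step 4 runs from that date. 60 days after Jan 22, 2006 is Mar 23, 2006.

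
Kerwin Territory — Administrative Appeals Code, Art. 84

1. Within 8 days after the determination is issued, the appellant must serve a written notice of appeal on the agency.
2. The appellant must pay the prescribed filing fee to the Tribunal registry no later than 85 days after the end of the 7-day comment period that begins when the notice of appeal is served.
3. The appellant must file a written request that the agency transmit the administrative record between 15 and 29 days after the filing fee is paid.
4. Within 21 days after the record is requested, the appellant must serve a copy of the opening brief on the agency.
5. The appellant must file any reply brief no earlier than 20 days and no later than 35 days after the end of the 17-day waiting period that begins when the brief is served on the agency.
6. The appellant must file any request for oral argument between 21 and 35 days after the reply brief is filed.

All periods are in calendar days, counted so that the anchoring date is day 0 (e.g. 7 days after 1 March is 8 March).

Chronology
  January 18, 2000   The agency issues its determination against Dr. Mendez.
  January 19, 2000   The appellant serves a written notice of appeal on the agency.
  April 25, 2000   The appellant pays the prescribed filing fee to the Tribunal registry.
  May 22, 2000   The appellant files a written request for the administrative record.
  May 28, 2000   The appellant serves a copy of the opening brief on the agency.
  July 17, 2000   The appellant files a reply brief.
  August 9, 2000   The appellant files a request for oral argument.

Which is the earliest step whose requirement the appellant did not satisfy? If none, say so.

Step 1 — counting 8 days from January 18, 2000 (when the determination is issued) gives a deadline of January 26, 2000; completed January 19, 2000, before the deadline.
Step 2 — counting 85 days from January 26, 2000 (end of the 7-day comment period, which began when the notice of appeal is served on January 19, 2000) gives a deadline of April 20, 2000; not done until April 25, 2000, 5 days after the deadline.

Step 2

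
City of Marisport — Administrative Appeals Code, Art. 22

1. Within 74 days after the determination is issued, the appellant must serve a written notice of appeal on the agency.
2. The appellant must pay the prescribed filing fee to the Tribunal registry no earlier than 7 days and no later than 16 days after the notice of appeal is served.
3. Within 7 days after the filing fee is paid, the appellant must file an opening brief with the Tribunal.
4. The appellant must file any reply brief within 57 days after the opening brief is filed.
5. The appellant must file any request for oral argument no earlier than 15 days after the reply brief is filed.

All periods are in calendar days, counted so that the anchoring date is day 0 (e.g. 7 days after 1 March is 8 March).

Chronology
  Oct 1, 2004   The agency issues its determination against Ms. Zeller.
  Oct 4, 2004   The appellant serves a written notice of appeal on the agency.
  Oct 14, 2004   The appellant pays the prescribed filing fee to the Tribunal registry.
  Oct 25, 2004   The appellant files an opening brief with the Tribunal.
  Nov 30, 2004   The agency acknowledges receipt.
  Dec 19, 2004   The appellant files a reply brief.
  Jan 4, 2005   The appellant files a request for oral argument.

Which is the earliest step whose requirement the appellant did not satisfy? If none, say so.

Step 3

Step 1 — counting 74 days from Oct 1, 2004 (when the determination is issued) gives a deadline of Dec 14, 2004; completed Oct 4, 2004, before the deadline.
Step 2 — 7 and 16 days from Oct 4, 2004 (when the notice of appeal is served) are Oct 11, 2004 and Oct 20, 2004 respectively; Oct 14, 2004 falls inside that range.
Step 3 — counting 7 days from Oct 14, 2004 (when the filing fee is paid) gives a deadline of Oct 21, 2004; done Oct 25, 2004 — 4 days late.
The analysis stops there.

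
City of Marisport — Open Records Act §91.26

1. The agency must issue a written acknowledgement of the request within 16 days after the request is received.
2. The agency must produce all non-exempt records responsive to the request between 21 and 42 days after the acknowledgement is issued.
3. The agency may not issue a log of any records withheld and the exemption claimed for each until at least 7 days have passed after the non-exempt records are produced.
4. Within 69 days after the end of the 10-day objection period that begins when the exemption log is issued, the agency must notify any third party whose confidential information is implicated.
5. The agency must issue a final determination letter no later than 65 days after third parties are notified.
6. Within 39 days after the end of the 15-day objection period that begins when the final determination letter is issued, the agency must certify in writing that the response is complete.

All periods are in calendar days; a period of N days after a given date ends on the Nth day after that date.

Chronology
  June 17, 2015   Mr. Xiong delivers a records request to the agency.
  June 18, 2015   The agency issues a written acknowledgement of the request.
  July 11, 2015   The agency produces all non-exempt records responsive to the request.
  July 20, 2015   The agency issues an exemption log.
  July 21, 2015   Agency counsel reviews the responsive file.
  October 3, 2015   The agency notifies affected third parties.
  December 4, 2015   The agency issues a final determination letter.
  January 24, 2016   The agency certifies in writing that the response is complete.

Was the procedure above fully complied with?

Step 1: 16 days after June 17, 2015 (when the request is received) is July 3, 2015; done June 18, 2015 — timely.
Step 2: the window is 21–42 days after June 18, 2015 (when the acknowledgement is issued), so July 9, 2015 through July 30, 2015; done July 11, 2015 — within the window.
Step 3: the earliest permitted date is 7 days after July 11, 2015 (when the non-exempt records are produced), i.e. July 18, 2015; done July 20, 2015, after the minimum wait.
Step 4: 69 days after July 30, 2015 (end of the 10-day objection period, which began when the exemption log is issued on July 20, 2015) is October 7, 2015; completed October 3, 2015, before the deadline.
Step 5: 65 days after October 3, 2015 (when third parties are notified) is December 7, 2015; December 4, 2015 is within that limit.
Step 6: 39 days after December 19, 2015 (end of the 15-day objection period, which began when the final determination letter is issued on December 4, 2015) is January 27, 2016; January 24, 2016 is within that limit.

Yes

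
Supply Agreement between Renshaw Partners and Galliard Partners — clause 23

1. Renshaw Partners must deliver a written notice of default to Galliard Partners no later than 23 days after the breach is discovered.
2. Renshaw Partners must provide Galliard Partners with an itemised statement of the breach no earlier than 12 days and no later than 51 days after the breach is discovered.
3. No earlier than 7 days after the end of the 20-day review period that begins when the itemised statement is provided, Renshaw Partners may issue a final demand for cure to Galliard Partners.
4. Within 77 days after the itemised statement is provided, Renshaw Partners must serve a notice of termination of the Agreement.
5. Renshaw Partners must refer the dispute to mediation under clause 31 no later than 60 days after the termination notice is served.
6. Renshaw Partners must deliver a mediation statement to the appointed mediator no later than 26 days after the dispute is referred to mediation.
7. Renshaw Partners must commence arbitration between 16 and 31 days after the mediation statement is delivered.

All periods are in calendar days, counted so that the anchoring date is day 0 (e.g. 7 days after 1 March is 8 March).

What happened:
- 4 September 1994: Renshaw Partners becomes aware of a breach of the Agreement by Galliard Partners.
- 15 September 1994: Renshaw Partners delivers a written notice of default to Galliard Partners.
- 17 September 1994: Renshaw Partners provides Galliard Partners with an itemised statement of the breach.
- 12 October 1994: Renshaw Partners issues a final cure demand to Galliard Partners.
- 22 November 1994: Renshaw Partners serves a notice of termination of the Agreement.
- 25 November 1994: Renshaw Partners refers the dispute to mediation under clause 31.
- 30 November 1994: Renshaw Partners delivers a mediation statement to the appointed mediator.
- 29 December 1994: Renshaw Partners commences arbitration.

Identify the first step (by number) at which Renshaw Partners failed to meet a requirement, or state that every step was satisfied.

Step 3

Step 1 — counting 23 days from 4 September 1994 (when the breach is discovered) gives a deadline of 27 September 1994; done 15 September 1994 — timely.
Step 2 — 12 and 51 days from 4 September 1994 (when the breach is discovered) are 16 September 1994 and 25 October 1994 respectively; done 17 September 1994, which is between those dates.
Step 3 — must wait 7 days from 7 October 1994 (end of the 20-day review period, which began when the itemised statement is provided on 17 September 1994), so not before 14 October 1994; done 12 October 1994 — 2 days too early.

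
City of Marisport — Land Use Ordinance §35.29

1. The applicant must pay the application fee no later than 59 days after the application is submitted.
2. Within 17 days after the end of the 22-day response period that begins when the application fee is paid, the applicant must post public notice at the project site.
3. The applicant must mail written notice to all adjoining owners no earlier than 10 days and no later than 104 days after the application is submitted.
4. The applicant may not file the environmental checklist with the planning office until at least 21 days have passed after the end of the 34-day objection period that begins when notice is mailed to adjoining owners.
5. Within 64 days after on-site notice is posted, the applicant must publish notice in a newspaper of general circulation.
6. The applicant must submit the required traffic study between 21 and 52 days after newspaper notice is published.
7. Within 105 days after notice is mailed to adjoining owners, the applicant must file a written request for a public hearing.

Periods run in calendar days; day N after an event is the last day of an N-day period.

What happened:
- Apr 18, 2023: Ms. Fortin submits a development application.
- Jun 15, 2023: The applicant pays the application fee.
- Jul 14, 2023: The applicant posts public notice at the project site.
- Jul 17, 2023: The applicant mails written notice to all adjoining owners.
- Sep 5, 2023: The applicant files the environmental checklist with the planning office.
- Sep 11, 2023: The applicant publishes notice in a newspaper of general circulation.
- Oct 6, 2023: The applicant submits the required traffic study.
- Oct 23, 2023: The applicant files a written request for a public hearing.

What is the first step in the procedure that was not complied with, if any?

Step 4

Step 1: 59 days after Apr 18, 2023 (when the application is submitted) is Jun 16, 2023; done Jun 15, 2023 — timely.
Step 2: 17 days after Jul 7, 2023 (end of the 22-day response period, which began when the application fee is paid on Jun 15, 2023) is Jul 24, 2023; completed Jul 14, 2023, before the deadline.
Step 3: the window is 10–104 days after Apr 18, 2023 (when the application is submitted), so Apr 28, 2023 through Jul 31, 2023; Jul 17, 2023 falls inside that range.
Step 4: the earliest permitted date is 21 days after Aug 20, 2023 (end of the 34-day objection period, which began when notice is mailed to adjoining owners on Jul 17, 2023), i.e. Sep 10, 2023; Sep 5, 2023 is 5 days before the earliest permitted date.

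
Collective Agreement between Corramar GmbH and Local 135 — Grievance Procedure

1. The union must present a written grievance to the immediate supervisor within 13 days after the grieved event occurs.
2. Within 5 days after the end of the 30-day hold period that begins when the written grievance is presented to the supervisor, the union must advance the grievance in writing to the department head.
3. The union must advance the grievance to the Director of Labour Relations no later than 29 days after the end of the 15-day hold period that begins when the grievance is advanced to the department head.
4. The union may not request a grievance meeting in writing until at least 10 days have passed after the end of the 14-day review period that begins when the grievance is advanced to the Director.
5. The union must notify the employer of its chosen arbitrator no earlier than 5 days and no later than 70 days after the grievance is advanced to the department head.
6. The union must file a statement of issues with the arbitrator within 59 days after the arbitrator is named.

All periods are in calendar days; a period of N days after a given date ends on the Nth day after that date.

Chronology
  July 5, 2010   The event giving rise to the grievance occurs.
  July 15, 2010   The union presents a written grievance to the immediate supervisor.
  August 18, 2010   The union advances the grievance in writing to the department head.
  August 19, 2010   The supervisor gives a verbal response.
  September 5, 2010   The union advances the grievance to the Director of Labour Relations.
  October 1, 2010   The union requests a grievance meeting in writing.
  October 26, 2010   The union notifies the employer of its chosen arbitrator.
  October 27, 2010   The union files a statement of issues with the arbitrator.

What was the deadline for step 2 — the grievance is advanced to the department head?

The written grievance is presented to the supervisor on July 15, 2010; the 30-day hold period therefore ends August 14, 2010, and step 2 runs from that date. 5 days after August 14, 2010 is August 19, 2010.

August 19, 2010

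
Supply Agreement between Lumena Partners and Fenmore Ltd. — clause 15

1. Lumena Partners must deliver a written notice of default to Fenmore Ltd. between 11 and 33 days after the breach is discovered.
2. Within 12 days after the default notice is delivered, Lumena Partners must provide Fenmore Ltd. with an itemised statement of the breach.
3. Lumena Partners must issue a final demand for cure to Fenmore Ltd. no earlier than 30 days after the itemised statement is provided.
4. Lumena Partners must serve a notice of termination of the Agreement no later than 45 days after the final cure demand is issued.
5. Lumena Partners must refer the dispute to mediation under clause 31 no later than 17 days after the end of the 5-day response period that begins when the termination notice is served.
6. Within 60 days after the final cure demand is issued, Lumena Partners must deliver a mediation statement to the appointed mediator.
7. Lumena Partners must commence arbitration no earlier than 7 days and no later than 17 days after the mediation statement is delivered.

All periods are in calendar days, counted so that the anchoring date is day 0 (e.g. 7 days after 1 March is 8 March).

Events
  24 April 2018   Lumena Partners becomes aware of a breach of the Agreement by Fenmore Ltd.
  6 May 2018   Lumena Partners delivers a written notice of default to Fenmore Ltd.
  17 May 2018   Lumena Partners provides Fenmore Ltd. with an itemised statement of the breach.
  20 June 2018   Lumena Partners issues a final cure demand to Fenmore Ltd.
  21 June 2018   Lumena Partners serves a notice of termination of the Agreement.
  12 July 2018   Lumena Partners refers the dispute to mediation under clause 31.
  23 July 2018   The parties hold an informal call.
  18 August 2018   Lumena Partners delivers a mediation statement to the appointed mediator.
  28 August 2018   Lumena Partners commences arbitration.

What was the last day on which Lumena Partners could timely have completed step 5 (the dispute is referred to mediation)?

13 July 2018

The termination notice is served on 21 June 2018; the 5-day response period therefore ends 26 June 2018, and step 5 runs from that date. 17 days after 26 June 2018 is 13 July 2018.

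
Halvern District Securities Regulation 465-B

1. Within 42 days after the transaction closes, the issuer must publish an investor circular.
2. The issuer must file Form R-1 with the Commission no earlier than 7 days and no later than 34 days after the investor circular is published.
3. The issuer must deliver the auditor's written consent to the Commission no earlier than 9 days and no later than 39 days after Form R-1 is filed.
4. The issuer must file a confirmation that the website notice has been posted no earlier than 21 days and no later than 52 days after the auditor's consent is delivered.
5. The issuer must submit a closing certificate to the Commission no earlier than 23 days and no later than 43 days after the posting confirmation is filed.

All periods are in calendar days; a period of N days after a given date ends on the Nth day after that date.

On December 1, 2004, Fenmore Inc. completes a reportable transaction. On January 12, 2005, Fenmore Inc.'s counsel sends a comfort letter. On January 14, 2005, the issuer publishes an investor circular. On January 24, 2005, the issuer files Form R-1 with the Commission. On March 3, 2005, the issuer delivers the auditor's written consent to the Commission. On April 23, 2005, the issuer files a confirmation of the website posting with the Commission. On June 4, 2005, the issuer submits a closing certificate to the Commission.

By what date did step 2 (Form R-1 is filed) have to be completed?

Step 2 runs from January 14, 2005, when the investor circular is published. The window is 7–34 days after January 14, 2005; it closes on February 17, 2005.

February 17, 2005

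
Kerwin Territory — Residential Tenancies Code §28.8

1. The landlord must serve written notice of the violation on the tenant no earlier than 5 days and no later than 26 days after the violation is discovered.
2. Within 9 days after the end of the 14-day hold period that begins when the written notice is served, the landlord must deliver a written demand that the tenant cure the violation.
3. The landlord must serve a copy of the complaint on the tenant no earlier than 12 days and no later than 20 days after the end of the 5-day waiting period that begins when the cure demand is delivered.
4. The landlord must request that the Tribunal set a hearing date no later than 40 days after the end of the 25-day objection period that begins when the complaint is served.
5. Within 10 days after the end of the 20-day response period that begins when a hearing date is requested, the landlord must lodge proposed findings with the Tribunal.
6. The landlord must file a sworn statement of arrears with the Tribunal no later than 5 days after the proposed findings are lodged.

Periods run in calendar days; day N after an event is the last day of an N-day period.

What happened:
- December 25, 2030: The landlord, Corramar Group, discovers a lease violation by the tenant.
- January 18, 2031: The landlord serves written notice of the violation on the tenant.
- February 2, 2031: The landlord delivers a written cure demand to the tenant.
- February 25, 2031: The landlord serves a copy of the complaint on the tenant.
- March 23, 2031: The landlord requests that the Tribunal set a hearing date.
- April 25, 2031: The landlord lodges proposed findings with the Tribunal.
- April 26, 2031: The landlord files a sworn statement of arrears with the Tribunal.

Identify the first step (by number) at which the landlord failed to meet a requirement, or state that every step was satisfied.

Step 1 — 5 and 26 days from December 25, 2030 (when the violation is discovered) are December 30, 2030 and January 20, 2031 respectively; done January 18, 2031 — within the window.
Step 2 — counting 9 days from February 1, 2031 (end of the 14-day hold period, which began when the written notice is served on January 18, 2031) gives a deadline of February 10, 2031; completed February 2, 2031, before the deadline.
Step 3 — 12 and 20 days from February 7, 2031 (end of the 5-day waiting period, which began when the cure demand is delivered on February 2, 2031) are February 19, 2031 and February 27, 2031 respectively; done February 25, 2031 — within the window.
Step 4 — counting 40 days from March 22, 2031 (end of the 25-day objection period, which began when the complaint is served on February 25, 2031) gives a deadline of May 1, 2031; completed March 23, 2031, before the deadline.
Step 5 — counting 10 days from April 12, 2031 (end of the 20-day response period, which began when a hearing date is requested on March 23, 2031) gives a deadline of April 22, 2031; not done until April 25, 2031, 3 days after the deadline.
That is the first point of non-compliance.

Step 5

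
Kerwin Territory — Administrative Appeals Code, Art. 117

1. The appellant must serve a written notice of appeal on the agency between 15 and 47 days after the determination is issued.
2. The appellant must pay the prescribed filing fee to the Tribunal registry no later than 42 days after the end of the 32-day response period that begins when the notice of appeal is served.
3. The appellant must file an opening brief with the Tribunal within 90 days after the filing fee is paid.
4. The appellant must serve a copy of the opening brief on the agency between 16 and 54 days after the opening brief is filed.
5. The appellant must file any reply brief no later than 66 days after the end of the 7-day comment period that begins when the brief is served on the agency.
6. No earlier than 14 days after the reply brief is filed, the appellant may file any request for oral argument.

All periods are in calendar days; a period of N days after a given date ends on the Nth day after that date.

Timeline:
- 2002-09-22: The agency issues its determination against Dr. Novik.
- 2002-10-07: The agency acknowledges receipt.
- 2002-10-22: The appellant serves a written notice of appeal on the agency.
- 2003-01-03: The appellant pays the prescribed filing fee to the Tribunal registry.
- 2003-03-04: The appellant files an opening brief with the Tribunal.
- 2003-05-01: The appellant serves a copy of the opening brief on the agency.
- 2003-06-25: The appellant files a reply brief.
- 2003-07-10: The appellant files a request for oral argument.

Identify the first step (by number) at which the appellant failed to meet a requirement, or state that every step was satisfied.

Step 4

Step 1: the window is 15–47 days after 2002-09-22 (when the determination is issued), so 2002-10-07 through 2002-11-08; done 2002-10-22 — within the window.
Step 2: 42 days after 2002-11-23 (end of the 32-day response period, which began when the notice of appeal is served on 2002-10-22) is 2003-01-04; 2003-01-03 is within that limit.
Step 3: 90 days after 2003-01-03 (when the filing fee is paid) is 2003-04-03; 2003-03-04 is within that limit.
Step 4: the window is 16–54 days after 2003-03-04 (when the opening brief is filed), so 2003-03-20 through 2003-04-27; 2003-05-01 is 4 days past the end of the window.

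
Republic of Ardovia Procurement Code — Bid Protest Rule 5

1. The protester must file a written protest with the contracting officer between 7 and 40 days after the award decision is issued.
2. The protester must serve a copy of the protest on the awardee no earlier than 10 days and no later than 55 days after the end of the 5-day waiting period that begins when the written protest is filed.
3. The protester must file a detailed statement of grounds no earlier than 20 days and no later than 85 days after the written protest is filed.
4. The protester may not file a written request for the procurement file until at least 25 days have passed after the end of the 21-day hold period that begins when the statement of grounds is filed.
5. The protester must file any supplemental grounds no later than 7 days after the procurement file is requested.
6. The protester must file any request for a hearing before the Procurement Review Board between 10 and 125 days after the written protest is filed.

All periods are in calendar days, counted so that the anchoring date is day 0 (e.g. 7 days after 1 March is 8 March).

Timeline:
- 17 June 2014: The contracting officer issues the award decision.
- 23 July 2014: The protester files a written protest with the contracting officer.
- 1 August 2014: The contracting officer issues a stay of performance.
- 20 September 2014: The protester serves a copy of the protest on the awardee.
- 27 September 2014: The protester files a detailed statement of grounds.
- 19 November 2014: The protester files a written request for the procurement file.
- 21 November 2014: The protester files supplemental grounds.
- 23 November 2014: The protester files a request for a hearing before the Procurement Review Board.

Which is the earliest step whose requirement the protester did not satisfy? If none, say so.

None — every step was satisfied

Step 1 — 7 and 40 days from 17 June 2014 (when the award decision is issued) are 24 June 2014 and 27 July 2014 respectively; done 23 July 2014, which is between those dates.
Step 2 — 10 and 55 days from 28 July 2014 (end of the 5-day waiting period, which began when the written protest is filed on 23 July 2014) are 7 August 2014 and 21 September 2014 respectively; done 20 September 2014, which is between those dates.
Step 3 — 20 and 85 days from 23 July 2014 (when the written protest is filed) are 12 August 2014 and 16 October 2014 respectively; done 27 September 2014, which is between those dates.
Step 4 — must wait 25 days from 18 October 2014 (end of the 21-day hold period, which began when the statement of grounds is filed on 27 September 2014), so not before 12 November 2014; done 19 November 2014, after the minimum wait.
Step 5 — counting 7 days from 19 November 2014 (when the procurement file is requested) gives a deadline of 26 November 2014; done 21 November 2014 — timely.
Step 6 — 10 and 125 days from 23 July 2014 (when the written protest is filed) are 2 August 2014 and 25 November 2014 respectively; done 23 November 2014 — within the window.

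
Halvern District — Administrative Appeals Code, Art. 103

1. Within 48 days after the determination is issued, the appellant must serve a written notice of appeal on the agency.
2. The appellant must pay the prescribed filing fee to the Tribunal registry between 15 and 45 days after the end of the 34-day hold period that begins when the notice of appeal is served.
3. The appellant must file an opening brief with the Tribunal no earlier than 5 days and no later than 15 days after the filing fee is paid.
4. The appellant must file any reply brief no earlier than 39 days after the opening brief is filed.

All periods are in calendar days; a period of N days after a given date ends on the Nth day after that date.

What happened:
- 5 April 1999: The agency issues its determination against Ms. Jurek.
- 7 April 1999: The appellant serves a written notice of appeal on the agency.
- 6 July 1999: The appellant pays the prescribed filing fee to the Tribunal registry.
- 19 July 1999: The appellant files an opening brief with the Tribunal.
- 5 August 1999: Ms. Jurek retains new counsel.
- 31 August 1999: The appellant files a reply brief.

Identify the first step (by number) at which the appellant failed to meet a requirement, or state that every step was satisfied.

(1) due by 5 April 1999 + 48 days = 23 May 1999; 7 April 1999 is within that limit.
(2) the permitted window runs from 11 May 1999 + 15 = 26 May 1999 to 11 May 1999 + 45 = 25 June 1999; 6 July 1999 is 11 days past the end of the window.

Step 2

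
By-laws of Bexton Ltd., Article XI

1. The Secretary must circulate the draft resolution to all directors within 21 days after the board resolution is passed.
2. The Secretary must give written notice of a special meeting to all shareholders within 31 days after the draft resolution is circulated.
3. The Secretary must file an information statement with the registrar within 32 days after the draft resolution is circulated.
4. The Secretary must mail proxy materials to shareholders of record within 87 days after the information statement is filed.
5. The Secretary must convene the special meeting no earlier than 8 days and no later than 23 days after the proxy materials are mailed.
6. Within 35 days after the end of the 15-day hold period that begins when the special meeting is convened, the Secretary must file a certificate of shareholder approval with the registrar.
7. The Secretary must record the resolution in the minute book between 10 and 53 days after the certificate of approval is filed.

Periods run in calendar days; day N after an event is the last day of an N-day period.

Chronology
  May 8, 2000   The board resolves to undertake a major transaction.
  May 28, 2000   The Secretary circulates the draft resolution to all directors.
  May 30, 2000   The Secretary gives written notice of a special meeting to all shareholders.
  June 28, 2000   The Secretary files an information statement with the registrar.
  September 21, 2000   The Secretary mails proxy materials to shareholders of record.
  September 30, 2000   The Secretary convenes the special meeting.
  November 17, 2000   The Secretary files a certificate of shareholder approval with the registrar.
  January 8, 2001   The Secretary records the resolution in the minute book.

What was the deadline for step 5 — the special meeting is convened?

October 14, 2000

Step 5 runs from September 21, 2000, when the proxy materials are mailed. The window is 8–23 days after September 21, 2000; it closes on October 14, 2000.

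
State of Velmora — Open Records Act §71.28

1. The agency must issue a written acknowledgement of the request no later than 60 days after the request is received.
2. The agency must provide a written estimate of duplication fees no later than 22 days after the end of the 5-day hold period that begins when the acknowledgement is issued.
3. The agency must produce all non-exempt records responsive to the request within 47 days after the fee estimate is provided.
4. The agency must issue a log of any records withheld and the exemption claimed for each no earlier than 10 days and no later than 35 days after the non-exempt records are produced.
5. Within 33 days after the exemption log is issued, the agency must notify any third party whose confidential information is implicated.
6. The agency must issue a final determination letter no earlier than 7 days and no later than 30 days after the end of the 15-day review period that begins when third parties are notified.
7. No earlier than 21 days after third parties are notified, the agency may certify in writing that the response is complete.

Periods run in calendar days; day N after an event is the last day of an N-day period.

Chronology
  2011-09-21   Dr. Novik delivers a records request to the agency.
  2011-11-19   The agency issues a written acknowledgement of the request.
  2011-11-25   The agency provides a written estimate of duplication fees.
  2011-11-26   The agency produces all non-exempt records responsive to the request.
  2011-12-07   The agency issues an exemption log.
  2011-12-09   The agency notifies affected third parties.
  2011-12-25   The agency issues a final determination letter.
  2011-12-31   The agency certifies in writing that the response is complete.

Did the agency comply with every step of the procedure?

No

Step 1: 60 days after 2011-09-21 (when the request is received) is 2011-11-20; completed 2011-11-19, before the deadline.
Step 2: 22 days after 2011-11-24 (end of the 5-day hold period, which began when the acknowledgement is issued on 2011-11-19) is 2011-12-16; 2011-11-25 is within that limit.
Step 3: 47 days after 2011-11-25 (when the fee estimate is provided) is 2012-01-11; done 2011-11-26 — timely.
Step 4: the window is 10–35 days after 2011-11-26 (when the non-exempt records are produced), so 2011-12-06 through 2011-12-31; done 2011-12-07, which is between those dates.
Step 5: 33 days after 2011-12-07 (when the exemption log is issued) is 2012-01-09; completed 2011-12-09, before the deadline.
Step 6: the window is 7–30 days after 2011-12-24 (end of the 15-day review period, which began when third parties are notified on 2011-12-09), so 2011-12-31 through 2012-01-23; done 2011-12-25 — 6 days before the window opened.
Later steps need not be reached.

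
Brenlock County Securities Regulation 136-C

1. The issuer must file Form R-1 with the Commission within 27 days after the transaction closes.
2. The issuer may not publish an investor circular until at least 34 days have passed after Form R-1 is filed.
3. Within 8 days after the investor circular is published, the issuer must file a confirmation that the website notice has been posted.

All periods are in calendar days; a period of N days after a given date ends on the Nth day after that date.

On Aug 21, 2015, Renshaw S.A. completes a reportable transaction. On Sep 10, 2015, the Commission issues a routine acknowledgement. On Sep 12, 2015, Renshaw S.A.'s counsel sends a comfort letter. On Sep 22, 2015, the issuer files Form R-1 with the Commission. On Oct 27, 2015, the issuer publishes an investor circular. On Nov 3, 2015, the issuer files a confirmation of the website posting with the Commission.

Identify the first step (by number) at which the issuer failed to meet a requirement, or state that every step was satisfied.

Step 1

Step 1 — counting 27 days from Aug 21, 2015 (when the transaction closes) gives a deadline of Sep 17, 2015; done Sep 22, 2015 — 5 days late.
Later steps need not be reached.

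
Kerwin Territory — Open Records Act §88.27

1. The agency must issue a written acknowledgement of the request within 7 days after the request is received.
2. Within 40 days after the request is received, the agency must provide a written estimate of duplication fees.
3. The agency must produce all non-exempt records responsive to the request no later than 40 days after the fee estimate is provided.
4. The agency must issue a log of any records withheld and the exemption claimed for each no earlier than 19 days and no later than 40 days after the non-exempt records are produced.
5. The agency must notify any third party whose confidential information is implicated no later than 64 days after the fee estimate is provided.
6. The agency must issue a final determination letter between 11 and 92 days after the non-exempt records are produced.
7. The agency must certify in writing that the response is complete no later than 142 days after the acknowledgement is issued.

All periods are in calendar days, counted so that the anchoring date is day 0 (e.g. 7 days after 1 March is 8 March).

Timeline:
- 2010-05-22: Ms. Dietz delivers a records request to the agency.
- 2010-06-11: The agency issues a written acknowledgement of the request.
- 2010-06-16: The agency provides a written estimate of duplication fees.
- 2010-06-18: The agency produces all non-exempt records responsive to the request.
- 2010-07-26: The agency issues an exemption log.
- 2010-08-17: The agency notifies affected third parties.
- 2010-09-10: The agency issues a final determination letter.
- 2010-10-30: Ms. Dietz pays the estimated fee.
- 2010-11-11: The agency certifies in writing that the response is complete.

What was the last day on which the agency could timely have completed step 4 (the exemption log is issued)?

Step 4 runs from 2010-06-18, when the non-exempt records are produced. The window is 19–40 days after 2010-06-18; it closes on 2010-07-28.

2010-07-28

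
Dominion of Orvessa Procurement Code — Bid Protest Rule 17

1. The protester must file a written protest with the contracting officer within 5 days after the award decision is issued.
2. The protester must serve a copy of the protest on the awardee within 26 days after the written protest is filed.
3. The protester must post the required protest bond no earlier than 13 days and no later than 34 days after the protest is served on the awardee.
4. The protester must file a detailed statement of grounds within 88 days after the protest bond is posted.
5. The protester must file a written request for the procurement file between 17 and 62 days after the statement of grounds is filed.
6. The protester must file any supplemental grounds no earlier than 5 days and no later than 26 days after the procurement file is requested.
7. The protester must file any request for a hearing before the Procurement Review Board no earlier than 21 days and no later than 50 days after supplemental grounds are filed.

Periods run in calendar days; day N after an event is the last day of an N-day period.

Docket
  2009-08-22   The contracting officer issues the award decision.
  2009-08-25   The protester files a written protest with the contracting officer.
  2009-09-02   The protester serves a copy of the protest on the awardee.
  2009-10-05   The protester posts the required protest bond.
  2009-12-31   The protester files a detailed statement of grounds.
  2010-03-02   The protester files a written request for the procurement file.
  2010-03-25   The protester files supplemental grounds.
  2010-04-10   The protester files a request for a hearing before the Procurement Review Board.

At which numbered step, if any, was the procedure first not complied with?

(1) due by 2009-08-22 + 5 days = 2009-08-27; completed 2009-08-25, before the deadline.
(2) due by 2009-08-25 + 26 days = 2009-09-20; done 2009-09-02 — timely.
(3) the permitted window runs from 2009-09-02 + 13 = 2009-09-15 to 2009-09-02 + 34 = 2009-10-06; 2009-10-05 falls inside that range.
(4) due by 2009-10-05 + 88 days = 2010-01-01; done 2009-12-31 — timely.
(5) the permitted window runs from 2009-12-31 + 17 = 2010-01-17 to 2009-12-31 + 62 = 2010-03-03; 2010-03-02 falls inside that range.
(6) the permitted window runs from 2010-03-02 + 5 = 2010-03-07 to 2010-03-02 + 26 = 2010-03-28; done 2010-03-25, which is between those dates.
(7) the permitted window runs from 2010-03-25 + 21 = 2010-04-15 to 2010-03-25 + 50 = 2010-05-14; 2010-04-10 is 5 days too early.
The analysis stops there.

Step 7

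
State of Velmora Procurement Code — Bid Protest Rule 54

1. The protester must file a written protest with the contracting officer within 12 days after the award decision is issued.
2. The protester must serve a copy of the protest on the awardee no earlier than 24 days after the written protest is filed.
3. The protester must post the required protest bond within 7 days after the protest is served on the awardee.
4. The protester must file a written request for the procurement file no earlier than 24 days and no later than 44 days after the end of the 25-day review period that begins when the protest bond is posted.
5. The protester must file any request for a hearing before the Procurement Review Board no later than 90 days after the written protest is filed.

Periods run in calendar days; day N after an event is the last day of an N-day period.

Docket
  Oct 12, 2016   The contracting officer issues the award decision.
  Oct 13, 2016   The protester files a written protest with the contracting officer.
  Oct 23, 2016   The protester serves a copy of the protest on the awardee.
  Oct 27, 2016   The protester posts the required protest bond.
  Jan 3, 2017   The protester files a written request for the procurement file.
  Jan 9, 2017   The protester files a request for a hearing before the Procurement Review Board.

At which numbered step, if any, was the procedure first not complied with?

Step 1 — counting 12 days from Oct 12, 2016 (when the award decision is issued) gives a deadline of Oct 24, 2016; Oct 13, 2016 is within that limit.
Step 2 — must wait 24 days from Oct 13, 2016 (when the written protest is filed), so not before Nov 6, 2016; done Oct 23, 2016 — 14 days too early.
That is the first point of non-compliance.

Step 2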